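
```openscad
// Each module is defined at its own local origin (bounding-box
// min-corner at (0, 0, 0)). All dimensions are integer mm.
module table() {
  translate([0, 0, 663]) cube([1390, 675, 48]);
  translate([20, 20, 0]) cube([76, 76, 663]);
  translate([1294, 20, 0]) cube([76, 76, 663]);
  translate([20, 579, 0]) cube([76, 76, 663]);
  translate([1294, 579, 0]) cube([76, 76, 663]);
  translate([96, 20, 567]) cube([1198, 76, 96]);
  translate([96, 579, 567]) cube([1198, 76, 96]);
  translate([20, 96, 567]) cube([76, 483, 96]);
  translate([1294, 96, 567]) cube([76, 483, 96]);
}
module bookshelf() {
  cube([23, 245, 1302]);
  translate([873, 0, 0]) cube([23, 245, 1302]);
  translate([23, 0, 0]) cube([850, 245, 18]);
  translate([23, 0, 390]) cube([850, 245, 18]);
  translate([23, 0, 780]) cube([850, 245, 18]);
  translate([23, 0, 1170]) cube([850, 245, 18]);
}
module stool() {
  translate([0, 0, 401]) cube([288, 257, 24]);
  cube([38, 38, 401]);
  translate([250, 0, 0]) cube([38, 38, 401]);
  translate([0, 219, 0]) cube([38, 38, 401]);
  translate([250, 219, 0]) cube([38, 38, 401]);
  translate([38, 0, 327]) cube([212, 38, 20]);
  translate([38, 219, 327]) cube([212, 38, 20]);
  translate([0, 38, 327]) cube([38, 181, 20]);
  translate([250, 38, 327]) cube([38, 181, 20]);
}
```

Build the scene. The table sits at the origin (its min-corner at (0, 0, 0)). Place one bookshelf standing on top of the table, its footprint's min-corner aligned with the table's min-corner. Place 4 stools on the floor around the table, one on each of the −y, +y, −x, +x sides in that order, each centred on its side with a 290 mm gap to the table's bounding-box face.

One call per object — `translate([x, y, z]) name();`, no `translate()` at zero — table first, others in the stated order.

table();
translate([0, 0, 711]) bookshelf();
translate([551, -547, 0]) stool();
translate([551, 965, 0]) stool();
translate([-578, 209, 0]) stool();
translate([1680, 209, 0]) stool();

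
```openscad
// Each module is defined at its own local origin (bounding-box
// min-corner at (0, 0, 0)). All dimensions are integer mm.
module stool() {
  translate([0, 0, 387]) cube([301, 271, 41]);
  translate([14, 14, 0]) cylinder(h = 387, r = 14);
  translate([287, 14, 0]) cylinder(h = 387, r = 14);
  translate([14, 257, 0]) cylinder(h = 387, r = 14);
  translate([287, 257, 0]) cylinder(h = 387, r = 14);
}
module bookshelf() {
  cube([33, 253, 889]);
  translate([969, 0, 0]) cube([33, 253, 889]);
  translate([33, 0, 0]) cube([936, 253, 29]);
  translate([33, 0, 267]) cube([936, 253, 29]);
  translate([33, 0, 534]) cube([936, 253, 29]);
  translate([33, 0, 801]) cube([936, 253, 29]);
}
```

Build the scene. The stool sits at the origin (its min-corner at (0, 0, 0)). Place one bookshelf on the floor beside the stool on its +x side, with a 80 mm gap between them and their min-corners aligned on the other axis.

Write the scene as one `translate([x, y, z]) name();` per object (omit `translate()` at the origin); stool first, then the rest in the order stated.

stool();
translate([381, 0, 0]) bookshelf();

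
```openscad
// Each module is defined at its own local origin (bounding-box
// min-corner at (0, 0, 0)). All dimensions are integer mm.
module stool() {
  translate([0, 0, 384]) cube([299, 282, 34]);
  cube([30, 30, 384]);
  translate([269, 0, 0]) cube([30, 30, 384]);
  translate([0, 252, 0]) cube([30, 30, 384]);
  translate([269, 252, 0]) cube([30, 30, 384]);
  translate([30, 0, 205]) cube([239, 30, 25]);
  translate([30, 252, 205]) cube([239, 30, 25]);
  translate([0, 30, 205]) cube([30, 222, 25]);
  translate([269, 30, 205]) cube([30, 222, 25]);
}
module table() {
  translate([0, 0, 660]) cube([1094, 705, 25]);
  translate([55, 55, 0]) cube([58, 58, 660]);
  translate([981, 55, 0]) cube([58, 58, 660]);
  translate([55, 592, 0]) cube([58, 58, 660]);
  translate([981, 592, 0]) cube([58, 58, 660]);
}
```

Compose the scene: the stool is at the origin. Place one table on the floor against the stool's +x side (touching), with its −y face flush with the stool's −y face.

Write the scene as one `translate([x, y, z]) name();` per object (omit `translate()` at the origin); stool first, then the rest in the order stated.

stool();
translate([299, 0, 0]) table();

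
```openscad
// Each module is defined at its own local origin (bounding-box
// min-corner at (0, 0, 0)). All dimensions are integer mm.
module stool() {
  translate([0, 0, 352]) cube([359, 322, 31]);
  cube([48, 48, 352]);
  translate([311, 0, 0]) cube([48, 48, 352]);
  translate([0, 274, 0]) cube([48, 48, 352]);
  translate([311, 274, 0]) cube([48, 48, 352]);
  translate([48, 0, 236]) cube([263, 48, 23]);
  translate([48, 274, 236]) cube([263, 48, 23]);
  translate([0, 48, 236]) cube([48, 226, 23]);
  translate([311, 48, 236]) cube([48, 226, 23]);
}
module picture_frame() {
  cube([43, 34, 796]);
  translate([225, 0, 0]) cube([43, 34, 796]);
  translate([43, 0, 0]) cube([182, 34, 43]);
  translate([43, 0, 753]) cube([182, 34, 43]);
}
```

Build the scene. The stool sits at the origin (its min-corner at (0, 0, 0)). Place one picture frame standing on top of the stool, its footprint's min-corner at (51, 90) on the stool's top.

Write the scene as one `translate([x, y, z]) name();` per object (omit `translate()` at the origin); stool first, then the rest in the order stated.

stool();
translate([51, 90, 383]) picture_frame();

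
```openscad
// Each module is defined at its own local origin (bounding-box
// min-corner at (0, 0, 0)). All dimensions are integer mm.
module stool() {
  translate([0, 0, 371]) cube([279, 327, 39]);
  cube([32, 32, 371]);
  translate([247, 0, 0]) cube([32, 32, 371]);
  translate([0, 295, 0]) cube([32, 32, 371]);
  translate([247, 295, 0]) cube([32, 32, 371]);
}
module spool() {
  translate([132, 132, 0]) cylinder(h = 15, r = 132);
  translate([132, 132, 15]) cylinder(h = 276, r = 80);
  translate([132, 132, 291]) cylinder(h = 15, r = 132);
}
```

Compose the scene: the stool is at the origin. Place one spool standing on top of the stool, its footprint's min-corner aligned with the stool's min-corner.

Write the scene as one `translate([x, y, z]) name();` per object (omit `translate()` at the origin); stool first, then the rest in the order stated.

stool();
translate([0, 0, 410]) spool();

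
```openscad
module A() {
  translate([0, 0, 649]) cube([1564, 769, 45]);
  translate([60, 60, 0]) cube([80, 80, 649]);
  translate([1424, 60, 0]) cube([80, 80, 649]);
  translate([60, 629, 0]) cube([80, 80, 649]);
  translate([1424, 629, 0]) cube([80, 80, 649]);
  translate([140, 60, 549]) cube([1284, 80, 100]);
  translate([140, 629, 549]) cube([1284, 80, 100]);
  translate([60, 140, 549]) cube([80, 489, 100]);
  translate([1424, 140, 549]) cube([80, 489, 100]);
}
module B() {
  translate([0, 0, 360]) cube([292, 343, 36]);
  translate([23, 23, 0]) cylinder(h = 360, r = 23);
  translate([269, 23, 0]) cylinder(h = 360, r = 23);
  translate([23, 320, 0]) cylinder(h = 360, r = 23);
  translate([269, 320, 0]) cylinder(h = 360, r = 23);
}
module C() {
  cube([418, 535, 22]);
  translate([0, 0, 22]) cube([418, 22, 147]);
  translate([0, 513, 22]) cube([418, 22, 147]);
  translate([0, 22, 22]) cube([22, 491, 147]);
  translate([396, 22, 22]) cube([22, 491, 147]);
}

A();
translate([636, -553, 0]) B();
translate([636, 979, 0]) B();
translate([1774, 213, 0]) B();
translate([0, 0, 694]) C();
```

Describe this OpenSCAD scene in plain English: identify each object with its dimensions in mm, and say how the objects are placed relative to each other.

A is a table: top 1564 mm (x) × 769 mm (y), 45 mm thick, upper face at z = 694 mm, on four 80×80 mm square legs, each inset 60 mm from the nearest pair of top edges, running from z = 0 to the bottom of the top. Four apron rails, 80 mm thick and 100 mm tall, run between adjacent legs with their top edges flush with the underside of the top and their outer faces flush with the legs' outer faces.

B is a simple wooden stool: a rectangular seat 292 mm (x) by 343 mm (y), 36 mm thick, top face at z = 396 mm, on four round legs, each 46 mm in diameter. The legs rest on z = 0, each leg's axis is inset half a diameter from the nearest pair of seat edges (so the leg's bounding box is flush with the corner).

C is an open storage box with external size 418×535×169 mm and wall thickness 22 mm (the base is also 22 mm thick). The base covers the whole footprint; the four walls stand on the base, with the y-facing walls full-width and the x-facing walls fitting between their inner faces.

Three stools sit around the table at the −y, +y, +x sides. The open box is on top of the table.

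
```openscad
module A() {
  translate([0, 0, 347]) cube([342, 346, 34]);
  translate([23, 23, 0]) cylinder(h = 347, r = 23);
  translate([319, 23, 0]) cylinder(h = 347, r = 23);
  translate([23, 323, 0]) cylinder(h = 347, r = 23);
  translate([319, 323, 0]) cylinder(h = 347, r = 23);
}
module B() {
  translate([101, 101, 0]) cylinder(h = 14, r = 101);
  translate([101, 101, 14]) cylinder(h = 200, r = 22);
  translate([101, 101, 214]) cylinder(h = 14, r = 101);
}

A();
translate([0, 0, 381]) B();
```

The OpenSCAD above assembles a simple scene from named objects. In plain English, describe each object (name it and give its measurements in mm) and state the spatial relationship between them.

A is a simple wooden stool: a rectangular seat 342 mm (x) by 346 mm (y), 34 mm thick, top face at z = 381 mm, on four round legs, each 46 mm in diameter. The legs rest on z = 0, each leg's axis is inset half a diameter from the nearest pair of seat edges (so the leg's bounding box is flush with the corner).

B is a spool: two coaxial disc flanges of radius 101 mm and thickness 14 mm, joined by a core cylinder of radius 22 mm and height 200 mm. The lower flange rests on z = 0 and the three cylinders share a vertical axis.

The spool is on top of the stool.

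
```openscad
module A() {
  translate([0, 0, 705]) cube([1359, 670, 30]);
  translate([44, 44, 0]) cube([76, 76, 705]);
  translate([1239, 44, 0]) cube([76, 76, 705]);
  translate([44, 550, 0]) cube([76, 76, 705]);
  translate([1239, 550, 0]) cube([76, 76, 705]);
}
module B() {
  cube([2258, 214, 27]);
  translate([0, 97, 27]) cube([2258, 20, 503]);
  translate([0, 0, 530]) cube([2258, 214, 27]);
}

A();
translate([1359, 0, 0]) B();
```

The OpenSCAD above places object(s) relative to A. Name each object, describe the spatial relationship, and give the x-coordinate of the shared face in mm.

The table's +x face and the I-beam's −x face are both at x = 1359 mm.

A is a table. B is an I-beam. The I-beam is against the table's +x side, with their −y faces flush. The x-coordinate of the shared face is 1359 mm.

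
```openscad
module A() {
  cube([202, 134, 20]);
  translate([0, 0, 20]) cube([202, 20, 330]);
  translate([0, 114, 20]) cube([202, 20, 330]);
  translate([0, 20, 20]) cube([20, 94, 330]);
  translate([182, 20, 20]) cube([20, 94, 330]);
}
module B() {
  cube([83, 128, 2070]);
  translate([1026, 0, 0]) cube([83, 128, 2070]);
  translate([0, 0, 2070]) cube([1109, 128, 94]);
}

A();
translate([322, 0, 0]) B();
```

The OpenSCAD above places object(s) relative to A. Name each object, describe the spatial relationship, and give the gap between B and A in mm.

The door frame's nearest face is 120 mm from the open box's +x face.

A is an open box. B is a door frame. The door frame is on the floor beside the open box on its +x side. The gap between the door frame and the open box is 120 mm.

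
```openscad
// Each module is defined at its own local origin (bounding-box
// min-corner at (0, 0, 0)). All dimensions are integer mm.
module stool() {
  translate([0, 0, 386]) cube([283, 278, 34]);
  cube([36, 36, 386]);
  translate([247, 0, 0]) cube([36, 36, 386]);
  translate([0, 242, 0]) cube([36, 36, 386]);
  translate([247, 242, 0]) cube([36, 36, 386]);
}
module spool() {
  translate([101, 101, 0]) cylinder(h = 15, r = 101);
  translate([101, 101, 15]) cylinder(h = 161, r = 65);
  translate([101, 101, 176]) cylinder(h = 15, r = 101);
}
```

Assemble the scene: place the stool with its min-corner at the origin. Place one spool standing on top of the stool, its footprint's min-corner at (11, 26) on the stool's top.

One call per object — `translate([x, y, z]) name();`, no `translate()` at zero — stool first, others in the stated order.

stool();
translate([11, 26, 420]) spool();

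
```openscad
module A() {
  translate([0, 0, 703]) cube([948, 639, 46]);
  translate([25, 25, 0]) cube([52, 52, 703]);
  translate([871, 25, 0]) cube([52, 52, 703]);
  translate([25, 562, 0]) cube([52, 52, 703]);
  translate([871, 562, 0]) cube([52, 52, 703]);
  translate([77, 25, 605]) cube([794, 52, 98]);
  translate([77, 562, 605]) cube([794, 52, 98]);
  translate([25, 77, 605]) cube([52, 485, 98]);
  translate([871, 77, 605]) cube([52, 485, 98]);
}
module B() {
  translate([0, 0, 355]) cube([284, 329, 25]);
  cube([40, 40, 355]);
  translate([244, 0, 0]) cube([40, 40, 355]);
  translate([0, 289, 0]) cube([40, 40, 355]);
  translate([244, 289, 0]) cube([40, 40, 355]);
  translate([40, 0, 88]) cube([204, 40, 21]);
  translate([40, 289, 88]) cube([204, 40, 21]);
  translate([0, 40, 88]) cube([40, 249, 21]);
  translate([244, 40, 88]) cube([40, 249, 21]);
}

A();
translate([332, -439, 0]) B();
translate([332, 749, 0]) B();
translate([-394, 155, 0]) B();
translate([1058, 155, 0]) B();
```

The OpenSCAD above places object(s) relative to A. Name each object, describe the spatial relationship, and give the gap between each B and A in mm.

A is a table. B is a stool. Four stools sit around the table at the −y, +y, −x, +x sides. The gap between each stool and the table is 110 mm.

Each stool's nearest face is 110 mm from the table's bounding box.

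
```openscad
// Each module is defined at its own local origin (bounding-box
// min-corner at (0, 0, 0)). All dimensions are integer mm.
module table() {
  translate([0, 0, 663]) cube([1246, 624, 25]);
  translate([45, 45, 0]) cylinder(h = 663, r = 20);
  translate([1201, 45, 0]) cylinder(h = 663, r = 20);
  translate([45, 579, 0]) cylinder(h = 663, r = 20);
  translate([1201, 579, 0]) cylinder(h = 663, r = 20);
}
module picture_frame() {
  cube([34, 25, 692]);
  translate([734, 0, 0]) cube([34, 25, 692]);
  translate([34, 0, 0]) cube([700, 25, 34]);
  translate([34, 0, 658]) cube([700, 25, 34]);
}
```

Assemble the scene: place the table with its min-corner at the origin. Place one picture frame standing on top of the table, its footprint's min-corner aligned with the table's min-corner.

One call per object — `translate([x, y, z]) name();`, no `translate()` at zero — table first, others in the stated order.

table();
translate([0, 0, 688]) picture_frame();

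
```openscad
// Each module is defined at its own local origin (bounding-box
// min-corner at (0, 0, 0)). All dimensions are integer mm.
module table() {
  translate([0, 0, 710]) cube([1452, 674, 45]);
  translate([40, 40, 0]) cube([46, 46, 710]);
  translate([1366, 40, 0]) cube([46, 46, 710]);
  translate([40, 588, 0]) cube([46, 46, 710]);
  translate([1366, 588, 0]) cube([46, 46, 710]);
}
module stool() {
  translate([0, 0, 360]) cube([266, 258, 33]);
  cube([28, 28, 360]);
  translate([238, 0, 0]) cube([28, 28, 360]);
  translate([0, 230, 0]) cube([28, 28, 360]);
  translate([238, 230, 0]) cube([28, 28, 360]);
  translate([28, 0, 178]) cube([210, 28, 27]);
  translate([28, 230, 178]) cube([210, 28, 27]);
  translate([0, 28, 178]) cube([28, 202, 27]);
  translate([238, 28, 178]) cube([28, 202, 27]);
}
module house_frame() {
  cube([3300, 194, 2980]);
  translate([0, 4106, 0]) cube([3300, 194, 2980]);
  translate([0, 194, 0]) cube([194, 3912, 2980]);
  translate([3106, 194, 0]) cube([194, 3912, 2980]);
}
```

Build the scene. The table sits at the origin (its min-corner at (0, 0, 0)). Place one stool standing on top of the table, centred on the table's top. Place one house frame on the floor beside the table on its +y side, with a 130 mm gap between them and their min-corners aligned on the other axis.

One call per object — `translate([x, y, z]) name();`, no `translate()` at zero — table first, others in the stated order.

table();
translate([593, 208, 755]) stool();
translate([0, 804, 0]) house_frame();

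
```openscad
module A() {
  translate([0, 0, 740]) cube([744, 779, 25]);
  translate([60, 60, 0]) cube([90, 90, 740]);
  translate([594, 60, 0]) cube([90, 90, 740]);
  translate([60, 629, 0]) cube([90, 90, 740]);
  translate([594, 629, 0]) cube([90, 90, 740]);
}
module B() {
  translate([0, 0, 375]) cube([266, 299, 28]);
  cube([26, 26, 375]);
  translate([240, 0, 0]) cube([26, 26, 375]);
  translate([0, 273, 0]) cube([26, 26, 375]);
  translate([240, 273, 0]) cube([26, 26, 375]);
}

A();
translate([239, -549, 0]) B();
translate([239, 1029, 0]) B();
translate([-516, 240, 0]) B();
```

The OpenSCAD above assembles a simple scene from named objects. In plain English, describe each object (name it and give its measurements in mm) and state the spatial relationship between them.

A is a table: top 744 mm (x) × 779 mm (y), 25 mm thick, upper face at z = 765 mm, on four 90×90 mm square legs, each inset 60 mm from the nearest pair of top edges, running from z = 0 to the bottom of the top.

B is a four-legged stool. The seat is 266×299 mm, 28 mm thick, top at z = 403 mm. It stands on four square legs, each 26×26 mm in cross-section, from z = 0 to the seat underside, each flush with a corner of the seat.

Three stools sit around the table at the −y, +y, −x sides.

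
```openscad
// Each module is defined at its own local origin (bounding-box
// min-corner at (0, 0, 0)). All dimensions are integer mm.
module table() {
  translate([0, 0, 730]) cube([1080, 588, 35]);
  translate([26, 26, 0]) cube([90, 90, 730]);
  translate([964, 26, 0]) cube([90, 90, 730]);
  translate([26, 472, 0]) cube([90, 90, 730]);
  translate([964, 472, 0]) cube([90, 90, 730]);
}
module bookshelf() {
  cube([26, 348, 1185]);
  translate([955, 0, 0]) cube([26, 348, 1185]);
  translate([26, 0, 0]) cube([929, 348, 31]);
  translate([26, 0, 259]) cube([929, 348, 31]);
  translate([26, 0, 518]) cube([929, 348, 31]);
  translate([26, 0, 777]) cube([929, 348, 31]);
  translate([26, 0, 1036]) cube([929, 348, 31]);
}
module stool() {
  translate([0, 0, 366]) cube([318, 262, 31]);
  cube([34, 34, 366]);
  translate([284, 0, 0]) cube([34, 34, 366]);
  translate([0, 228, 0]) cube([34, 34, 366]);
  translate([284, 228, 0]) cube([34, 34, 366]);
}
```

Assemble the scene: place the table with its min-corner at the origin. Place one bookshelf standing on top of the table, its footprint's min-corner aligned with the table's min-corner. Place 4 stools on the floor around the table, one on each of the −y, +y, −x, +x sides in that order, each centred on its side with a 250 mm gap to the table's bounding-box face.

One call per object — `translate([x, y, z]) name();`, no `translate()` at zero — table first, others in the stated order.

table();
translate([0, 0, 765]) bookshelf();
translate([381, -512, 0]) stool();
translate([381, 838, 0]) stool();
translate([-568, 163, 0]) stool();
translate([1330, 163, 0]) stool();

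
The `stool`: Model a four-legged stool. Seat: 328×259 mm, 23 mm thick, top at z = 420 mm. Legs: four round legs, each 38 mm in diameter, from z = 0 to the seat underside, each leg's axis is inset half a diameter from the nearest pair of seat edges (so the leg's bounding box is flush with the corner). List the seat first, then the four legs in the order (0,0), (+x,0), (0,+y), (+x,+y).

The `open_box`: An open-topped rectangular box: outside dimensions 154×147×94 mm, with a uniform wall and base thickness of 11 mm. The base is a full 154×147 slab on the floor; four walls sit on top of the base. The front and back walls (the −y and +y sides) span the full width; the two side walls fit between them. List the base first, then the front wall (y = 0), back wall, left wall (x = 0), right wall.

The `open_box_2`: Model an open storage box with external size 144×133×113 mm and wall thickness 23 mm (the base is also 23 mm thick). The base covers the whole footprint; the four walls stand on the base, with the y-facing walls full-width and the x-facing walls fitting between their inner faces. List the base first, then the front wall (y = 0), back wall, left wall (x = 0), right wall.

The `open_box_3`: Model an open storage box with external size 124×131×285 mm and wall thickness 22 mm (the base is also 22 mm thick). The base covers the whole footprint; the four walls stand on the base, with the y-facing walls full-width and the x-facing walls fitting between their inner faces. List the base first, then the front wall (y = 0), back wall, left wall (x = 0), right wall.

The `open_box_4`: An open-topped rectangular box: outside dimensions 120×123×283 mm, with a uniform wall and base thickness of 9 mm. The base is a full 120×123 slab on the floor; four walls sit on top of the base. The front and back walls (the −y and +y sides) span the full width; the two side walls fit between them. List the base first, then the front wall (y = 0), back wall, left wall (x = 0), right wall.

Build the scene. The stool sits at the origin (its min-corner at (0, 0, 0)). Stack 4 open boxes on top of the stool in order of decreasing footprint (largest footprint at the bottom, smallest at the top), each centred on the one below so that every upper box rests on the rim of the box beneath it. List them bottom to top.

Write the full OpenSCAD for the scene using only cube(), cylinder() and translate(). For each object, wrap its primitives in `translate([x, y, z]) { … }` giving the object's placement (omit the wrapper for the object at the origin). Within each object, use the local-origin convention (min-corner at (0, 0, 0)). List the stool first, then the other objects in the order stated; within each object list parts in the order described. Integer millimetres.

translate([0, 0, 397]) cube([328, 259, 23]);
translate([19, 19, 0]) cylinder(h = 397, r = 19);
translate([309, 19, 0]) cylinder(h = 397, r = 19);
translate([19, 240, 0]) cylinder(h = 397, r = 19);
translate([309, 240, 0]) cylinder(h = 397, r = 19);
translate([87, 56, 420]) {
  cube([154, 147, 11]);
  translate([0, 0, 11]) cube([154, 11, 83]);
  translate([0, 136, 11]) cube([154, 11, 83]);
  translate([0, 11, 11]) cube([11, 125, 83]);
  translate([143, 11, 11]) cube([11, 125, 83]);
}
translate([92, 63, 514]) {
  cube([144, 133, 23]);
  translate([0, 0, 23]) cube([144, 23, 90]);
  translate([0, 110, 23]) cube([144, 23, 90]);
  translate([0, 23, 23]) cube([23, 87, 90]);
  translate([121, 23, 23]) cube([23, 87, 90]);
}
translate([102, 64, 627]) {
  cube([124, 131, 22]);
  translate([0, 0, 22]) cube([124, 22, 263]);
  translate([0, 109, 22]) cube([124, 22, 263]);
  translate([0, 22, 22]) cube([22, 87, 263]);
  translate([102, 22, 22]) cube([22, 87, 263]);
}
translate([104, 68, 912]) {
  cube([120, 123, 9]);
  translate([0, 0, 9]) cube([120, 9, 274]);
  translate([0, 114, 9]) cube([120, 9, 274]);
  translate([0, 9, 9]) cube([9, 105, 274]);
  translate([111, 9, 9]) cube([9, 105, 274]);
}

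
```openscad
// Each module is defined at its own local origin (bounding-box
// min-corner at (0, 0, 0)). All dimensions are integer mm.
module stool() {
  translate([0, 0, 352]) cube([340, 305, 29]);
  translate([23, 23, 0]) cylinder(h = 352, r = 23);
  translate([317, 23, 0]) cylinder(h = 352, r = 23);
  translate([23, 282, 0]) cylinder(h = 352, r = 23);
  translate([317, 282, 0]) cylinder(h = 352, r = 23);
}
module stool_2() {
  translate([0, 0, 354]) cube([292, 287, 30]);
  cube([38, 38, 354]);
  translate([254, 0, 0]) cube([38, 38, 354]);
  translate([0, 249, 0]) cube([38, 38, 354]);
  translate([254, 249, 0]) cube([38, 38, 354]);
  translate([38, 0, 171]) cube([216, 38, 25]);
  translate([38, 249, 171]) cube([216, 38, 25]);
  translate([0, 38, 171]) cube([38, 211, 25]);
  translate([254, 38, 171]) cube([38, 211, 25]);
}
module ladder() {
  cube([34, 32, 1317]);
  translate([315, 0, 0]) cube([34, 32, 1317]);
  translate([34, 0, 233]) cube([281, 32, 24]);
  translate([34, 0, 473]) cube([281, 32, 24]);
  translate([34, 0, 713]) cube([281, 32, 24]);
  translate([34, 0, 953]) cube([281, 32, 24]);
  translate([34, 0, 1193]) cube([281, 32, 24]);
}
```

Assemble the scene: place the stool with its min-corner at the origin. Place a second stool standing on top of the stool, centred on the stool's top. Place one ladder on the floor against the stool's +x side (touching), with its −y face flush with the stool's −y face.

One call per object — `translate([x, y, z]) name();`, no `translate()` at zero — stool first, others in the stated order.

stool();
translate([24, 9, 381]) stool_2();
translate([340, 0, 0]) ladder();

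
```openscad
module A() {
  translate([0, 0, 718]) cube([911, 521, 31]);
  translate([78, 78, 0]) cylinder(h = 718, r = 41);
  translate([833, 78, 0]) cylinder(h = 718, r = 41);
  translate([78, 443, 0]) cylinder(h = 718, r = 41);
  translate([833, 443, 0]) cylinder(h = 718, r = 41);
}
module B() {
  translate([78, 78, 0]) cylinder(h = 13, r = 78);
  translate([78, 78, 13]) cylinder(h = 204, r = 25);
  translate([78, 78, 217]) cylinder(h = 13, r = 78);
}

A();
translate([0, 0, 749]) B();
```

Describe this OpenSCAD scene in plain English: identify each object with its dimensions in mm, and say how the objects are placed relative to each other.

A is a table with a 911×521 mm rectangular top, 31 mm thick, top surface at z = 749 mm, supported by four round legs of 82 mm diameter, each leg's bounding box inset 37 mm from the nearest pair of top edges, running from the floor.

B is a spool: two coaxial disc flanges of radius 78 mm and thickness 13 mm, joined by a core cylinder of radius 25 mm and height 204 mm. The lower flange rests on z = 0 and the three cylinders share a vertical axis.

The spool is on top of the table.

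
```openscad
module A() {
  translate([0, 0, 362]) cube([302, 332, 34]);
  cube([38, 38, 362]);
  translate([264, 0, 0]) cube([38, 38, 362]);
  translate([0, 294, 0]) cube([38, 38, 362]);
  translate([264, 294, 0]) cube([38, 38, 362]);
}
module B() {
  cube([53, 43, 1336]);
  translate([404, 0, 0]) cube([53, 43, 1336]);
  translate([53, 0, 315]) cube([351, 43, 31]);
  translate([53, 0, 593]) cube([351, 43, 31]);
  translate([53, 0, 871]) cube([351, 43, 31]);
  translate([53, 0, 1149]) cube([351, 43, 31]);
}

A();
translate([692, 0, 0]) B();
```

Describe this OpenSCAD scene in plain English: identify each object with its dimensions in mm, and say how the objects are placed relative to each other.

A is a simple wooden stool: a rectangular seat 302 mm (x) by 332 mm (y), 34 mm thick, top face at z = 396 mm, on four square legs, each 38×38 mm in cross-section. The legs rest on z = 0, each flush with a corner of the seat.

B is a wooden ladder with two side rails of 53×43 mm section and 1336 mm height, set 457 mm apart overall. Between them run 4 rectangular rungs (43 mm deep, 31 mm thick), front faces flush with the rails' −y face. The bottom of the first rung is 315 mm above the floor and each subsequent rung is 278 mm higher than the one below.

The ladder is on the floor beside the stool on its +x side.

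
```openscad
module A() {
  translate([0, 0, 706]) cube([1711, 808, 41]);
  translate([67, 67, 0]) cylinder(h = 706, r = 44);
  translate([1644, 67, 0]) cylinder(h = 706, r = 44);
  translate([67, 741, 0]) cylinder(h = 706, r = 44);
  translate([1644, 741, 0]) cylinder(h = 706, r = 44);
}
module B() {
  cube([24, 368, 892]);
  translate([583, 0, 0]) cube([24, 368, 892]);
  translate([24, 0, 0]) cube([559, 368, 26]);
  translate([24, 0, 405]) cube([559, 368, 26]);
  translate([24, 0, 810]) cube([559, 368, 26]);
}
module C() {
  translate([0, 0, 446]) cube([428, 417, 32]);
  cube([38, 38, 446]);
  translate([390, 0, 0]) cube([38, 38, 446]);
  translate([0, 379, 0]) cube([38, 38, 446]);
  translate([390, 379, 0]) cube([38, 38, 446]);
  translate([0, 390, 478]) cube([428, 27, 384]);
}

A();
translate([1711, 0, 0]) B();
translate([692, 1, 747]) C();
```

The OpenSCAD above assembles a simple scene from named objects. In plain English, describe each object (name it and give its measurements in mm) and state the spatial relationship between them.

A is a table with a 1711×808 mm rectangular top, 41 mm thick, top surface at z = 747 mm, supported by four round legs of 88 mm diameter, each leg's bounding box inset 23 mm from the nearest pair of top edges, running from the floor.

B is a bookshelf 607 mm wide overall, 368 mm deep and 892 mm tall. The two sides are 24 mm thick vertical panels. 3 horizontal shelves of 26 mm thickness span between the inner faces of the sides; the lowest shelf sits on the floor and shelves are stacked with a clear vertical gap of 379 mm between each pair.

C is a chair. The seat is a 428×417×32 mm slab with its top at z = 478 mm, on four 38×38 mm corner legs (flush with the seat edges, standing on z = 0). A flat backrest 27 mm thick, 384 mm tall, spans the full seat width and rises from the seat top along its +y edge, rear face flush with the rear of the seat.

The bookshelf is against the table's +x side, with their −y faces flush. The chair is on top of the table.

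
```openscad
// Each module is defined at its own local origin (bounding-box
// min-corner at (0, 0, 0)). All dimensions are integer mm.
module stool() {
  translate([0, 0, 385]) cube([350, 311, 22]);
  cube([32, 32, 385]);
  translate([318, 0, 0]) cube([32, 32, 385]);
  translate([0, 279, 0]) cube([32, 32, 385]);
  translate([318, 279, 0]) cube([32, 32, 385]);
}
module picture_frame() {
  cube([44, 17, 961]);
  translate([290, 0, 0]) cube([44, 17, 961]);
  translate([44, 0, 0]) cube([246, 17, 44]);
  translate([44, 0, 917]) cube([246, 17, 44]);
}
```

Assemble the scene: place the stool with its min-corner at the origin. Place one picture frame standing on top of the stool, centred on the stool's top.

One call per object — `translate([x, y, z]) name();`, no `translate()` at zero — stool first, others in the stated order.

stool();
translate([8, 147, 407]) picture_frame();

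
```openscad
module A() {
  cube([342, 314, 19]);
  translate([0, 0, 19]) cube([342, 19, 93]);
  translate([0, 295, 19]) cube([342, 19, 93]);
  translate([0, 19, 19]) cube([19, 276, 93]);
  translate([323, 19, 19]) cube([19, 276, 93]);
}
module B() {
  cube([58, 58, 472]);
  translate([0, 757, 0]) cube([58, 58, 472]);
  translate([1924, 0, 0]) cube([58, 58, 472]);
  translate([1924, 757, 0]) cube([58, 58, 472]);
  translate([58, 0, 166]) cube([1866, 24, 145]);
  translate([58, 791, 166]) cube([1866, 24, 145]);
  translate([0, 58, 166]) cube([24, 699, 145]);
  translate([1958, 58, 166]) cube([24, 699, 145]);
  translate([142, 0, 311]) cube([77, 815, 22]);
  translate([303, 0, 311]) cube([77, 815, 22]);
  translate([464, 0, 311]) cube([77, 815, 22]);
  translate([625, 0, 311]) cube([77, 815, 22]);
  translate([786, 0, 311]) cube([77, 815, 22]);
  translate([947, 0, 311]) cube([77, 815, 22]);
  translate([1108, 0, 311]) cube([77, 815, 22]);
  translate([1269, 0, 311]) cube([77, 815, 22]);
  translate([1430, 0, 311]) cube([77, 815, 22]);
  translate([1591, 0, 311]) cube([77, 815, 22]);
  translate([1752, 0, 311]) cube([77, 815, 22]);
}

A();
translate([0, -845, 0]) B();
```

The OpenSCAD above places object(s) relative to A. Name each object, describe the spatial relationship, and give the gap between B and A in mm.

The bed frame's nearest face is 30 mm from the open box's −y face.

A is an open box. B is a bed frame. The bed frame is on the floor beside the open box on its −y side. The gap between the bed frame and the open box is 30 mm.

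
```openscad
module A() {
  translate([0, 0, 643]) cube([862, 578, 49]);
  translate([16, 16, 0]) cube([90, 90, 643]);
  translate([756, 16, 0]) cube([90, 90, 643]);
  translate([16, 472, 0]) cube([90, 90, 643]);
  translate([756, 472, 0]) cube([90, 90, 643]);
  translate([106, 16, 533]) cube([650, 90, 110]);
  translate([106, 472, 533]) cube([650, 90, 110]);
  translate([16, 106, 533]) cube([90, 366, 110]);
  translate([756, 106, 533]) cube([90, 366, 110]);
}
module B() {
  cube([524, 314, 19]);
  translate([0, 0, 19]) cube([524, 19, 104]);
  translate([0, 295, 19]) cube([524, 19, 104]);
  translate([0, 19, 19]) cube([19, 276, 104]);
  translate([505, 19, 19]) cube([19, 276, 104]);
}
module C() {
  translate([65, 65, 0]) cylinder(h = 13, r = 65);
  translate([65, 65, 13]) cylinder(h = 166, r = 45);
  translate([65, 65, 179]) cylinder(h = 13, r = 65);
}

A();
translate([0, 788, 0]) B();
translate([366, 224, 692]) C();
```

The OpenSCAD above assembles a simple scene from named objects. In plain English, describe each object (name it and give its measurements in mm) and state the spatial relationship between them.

A is a table with a 862×578 mm rectangular top, 49 mm thick, top surface at z = 692 mm, supported by four 90×90 mm square legs, each inset 16 mm from the nearest pair of top edges, running from the floor. Four apron rails, 90 mm thick and 110 mm tall, run between adjacent legs with their top edges flush with the underside of the top and their outer faces flush with the legs' outer faces.

B is an open-topped rectangular box: outside dimensions 524×314×123 mm, with a uniform wall and base thickness of 19 mm. The base is a full 524×314 slab on the floor; four walls sit on top of the base. The front and back walls (the −y and +y sides) span the full width; the two side walls fit between them.

C is a spool: two coaxial disc flanges of radius 65 mm and thickness 13 mm, joined by a core cylinder of radius 45 mm and height 166 mm. The lower flange rests on z = 0 and the three cylinders share a vertical axis.

The open box is on the floor beside the table on its +y side. The spool is on top of the table, centred.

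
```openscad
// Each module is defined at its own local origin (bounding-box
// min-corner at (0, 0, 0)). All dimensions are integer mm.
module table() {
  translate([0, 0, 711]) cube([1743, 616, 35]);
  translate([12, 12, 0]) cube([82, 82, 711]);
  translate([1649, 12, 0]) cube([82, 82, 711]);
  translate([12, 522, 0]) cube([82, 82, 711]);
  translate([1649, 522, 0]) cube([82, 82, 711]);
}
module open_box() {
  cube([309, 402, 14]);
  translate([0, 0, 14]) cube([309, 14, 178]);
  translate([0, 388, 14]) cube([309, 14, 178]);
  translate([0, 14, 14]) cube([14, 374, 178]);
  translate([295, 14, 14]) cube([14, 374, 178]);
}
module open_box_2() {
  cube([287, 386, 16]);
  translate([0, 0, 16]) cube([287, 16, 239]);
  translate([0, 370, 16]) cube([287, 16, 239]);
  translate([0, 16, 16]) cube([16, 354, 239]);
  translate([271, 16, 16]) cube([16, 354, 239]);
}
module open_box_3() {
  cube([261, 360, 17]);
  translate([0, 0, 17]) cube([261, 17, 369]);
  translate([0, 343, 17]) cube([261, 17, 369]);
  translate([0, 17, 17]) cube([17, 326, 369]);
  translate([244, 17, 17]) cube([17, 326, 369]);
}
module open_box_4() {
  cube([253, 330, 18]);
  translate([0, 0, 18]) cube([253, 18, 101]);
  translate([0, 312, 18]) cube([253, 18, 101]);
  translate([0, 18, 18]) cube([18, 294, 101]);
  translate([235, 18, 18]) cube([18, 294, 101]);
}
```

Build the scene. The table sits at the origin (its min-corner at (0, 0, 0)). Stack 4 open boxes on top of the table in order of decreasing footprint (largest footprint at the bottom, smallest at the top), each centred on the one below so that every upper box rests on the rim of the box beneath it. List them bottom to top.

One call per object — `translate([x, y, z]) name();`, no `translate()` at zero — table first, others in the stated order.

table();
translate([717, 107, 746]) open_box();
translate([728, 115, 938]) open_box_2();
translate([741, 128, 1193]) open_box_3();
translate([745, 143, 1579]) open_box_4();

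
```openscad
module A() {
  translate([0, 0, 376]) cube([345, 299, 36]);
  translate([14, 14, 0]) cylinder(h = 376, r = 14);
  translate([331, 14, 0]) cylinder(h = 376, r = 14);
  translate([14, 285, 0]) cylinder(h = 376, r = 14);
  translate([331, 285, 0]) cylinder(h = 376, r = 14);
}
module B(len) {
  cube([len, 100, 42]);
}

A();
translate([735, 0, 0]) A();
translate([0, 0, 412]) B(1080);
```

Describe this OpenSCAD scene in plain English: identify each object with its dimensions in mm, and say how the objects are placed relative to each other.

A is a simple wooden stool: a rectangular seat 345 mm (x) by 299 mm (y), 36 mm thick, top face at z = 412 mm, on four round legs, each 28 mm in diameter. The legs rest on z = 0, each leg's axis is inset half a diameter from the nearest pair of seat edges (so the leg's bounding box is flush with the corner).

B is a rectangular beam 1080 mm long (x), 100 mm deep (y), 42 mm thick (z).

The beam spans the tops of two stools placed 390 mm apart, resting at z = 412 mm.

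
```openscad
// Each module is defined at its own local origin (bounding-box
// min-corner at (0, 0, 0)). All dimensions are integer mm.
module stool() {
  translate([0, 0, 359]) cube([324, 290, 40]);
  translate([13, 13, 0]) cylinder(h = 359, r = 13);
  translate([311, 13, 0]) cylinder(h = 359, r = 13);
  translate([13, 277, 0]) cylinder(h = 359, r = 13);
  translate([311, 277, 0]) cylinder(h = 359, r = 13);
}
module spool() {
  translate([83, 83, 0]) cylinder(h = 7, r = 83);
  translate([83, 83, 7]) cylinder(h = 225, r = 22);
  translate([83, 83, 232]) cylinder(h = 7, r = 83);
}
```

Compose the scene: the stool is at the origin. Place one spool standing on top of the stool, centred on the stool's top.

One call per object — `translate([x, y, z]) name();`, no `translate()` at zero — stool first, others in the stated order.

stool();
translate([79, 62, 399]) spool();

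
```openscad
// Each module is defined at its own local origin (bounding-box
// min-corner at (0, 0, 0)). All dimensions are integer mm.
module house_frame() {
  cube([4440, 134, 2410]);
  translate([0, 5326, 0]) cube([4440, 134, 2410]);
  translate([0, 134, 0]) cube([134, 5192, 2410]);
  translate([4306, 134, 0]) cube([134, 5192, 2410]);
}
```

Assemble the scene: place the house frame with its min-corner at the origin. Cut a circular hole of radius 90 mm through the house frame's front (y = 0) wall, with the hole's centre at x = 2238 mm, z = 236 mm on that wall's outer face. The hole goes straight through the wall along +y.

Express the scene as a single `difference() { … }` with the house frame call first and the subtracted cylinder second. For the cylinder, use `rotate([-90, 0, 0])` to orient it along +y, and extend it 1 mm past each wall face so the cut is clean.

difference() {
  house_frame();
  translate([2238, -1, 236]) rotate([-90, 0, 0]) cylinder(h = 136, r = 90);
}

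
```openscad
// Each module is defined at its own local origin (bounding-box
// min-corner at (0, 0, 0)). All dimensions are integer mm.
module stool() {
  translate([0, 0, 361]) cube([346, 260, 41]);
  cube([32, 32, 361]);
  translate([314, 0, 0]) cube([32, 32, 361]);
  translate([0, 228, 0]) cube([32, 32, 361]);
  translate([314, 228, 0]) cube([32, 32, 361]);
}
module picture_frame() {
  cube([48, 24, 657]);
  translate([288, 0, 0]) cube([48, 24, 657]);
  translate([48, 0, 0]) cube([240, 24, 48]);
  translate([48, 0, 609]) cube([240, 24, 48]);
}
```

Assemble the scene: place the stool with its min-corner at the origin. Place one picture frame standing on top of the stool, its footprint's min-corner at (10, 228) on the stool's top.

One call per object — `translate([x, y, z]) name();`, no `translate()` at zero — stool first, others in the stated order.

stool();
translate([10, 228, 402]) picture_frame();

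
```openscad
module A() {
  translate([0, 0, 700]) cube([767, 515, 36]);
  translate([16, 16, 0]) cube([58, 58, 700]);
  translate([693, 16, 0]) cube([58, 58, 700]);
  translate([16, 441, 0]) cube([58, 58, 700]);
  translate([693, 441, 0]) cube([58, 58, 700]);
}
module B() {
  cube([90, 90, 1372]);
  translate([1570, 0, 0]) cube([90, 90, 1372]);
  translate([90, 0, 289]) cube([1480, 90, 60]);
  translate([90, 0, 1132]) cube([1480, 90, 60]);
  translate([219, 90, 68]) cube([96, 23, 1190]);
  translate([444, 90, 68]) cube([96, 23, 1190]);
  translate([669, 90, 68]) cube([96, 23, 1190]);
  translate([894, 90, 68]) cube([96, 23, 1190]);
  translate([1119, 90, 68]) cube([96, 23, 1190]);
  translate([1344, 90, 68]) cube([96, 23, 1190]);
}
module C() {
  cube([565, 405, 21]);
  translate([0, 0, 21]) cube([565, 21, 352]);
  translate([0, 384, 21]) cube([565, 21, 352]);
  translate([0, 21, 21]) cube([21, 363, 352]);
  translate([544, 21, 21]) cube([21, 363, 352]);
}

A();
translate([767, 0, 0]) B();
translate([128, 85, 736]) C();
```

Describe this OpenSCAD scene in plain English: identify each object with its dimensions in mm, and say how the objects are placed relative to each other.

A is a rectangular dining table. The top is 767×515×36 mm with its upper surface at z = 736 mm. It stands on four 58×58 mm square legs, each inset 16 mm from the nearest pair of top edges, running from the floor to the underside of the top.

B is a fence section. Two 90×90 mm posts, 1372 mm tall, stand on the floor with a clear span of 1480 mm between their inner faces. Two horizontal rails of 90×60 mm section span the gap between the posts with their undersides at z = 289 mm and z = 1132 mm, flush with the posts' −y face. 6 pickets, each 96 mm wide, 23 mm thick and 1190 mm tall, are fixed to the +y face of the rails with their bottoms at z = 68 mm, evenly spaced across the span with equal gaps (rounded down to the nearest mm) at the −x end and between each pair — any rounding remainder accumulates at the +x end.

C is an open-topped rectangular box: outside dimensions 565×405×373 mm, with a uniform wall and base thickness of 21 mm. The base is a full 565×405 slab on the floor; four walls sit on top of the base. The front and back walls (the −y and +y sides) span the full width; the two side walls fit between them.

The fence section is against the table's +x side, with their −y faces flush. The open box is on top of the table.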